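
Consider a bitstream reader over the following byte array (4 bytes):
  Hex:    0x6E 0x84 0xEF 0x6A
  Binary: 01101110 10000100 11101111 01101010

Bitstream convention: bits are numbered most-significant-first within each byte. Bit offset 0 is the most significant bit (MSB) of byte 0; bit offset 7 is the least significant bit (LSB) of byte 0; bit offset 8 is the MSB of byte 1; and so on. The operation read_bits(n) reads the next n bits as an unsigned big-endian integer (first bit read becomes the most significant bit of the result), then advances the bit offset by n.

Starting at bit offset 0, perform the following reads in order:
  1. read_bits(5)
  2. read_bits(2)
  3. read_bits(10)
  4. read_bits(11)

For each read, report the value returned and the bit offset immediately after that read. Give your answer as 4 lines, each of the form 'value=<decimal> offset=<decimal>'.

Answer: value=13 offset=5
value=3 offset=7
value=265 offset=17
value=1782 offset=28

Derivation:
Read 1: bits[0:5] width=5 -> value=13 (bin 01101); offset now 5 = byte 0 bit 5; 27 bits remain
Read 2: bits[5:7] width=2 -> value=3 (bin 11); offset now 7 = byte 0 bit 7; 25 bits remain
Read 3: bits[7:17] width=10 -> value=265 (bin 0100001001); offset now 17 = byte 2 bit 1; 15 bits remain
Read 4: bits[17:28] width=11 -> value=1782 (bin 11011110110); offset now 28 = byte 3 bit 4; 4 bits remain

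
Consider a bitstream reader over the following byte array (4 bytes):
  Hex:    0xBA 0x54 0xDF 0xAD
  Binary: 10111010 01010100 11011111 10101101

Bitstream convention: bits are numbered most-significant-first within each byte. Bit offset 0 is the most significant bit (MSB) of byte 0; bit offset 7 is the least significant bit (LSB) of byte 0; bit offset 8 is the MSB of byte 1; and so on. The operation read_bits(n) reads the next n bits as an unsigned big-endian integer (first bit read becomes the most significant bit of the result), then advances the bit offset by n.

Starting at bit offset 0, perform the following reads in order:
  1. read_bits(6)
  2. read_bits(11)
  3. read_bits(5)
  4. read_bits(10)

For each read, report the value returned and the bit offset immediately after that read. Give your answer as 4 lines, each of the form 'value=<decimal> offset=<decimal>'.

Read 1: bits[0:6] width=6 -> value=46 (bin 101110); offset now 6 = byte 0 bit 6; 26 bits remain
Read 2: bits[6:17] width=11 -> value=1193 (bin 10010101001); offset now 17 = byte 2 bit 1; 15 bits remain
Read 3: bits[17:22] width=5 -> value=23 (bin 10111); offset now 22 = byte 2 bit 6; 10 bits remain
Read 4: bits[22:32] width=10 -> value=941 (bin 1110101101); offset now 32 = byte 4 bit 0; 0 bits remain

Answer: value=46 offset=6
value=1193 offset=17
value=23 offset=22
value=941 offset=32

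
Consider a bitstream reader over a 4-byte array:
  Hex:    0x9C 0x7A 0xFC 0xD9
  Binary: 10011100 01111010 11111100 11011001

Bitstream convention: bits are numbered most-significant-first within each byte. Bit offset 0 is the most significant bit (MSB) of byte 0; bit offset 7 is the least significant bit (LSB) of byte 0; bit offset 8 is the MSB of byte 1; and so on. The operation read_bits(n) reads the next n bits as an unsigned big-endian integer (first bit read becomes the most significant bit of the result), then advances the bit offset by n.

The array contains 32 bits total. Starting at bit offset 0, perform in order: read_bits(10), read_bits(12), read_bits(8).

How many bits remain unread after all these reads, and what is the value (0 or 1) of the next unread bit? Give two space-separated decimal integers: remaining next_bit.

Read 1: bits[0:10] width=10 -> value=625 (bin 1001110001); offset now 10 = byte 1 bit 2; 22 bits remain
Read 2: bits[10:22] width=12 -> value=3775 (bin 111010111111); offset now 22 = byte 2 bit 6; 10 bits remain
Read 3: bits[22:30] width=8 -> value=54 (bin 00110110); offset now 30 = byte 3 bit 6; 2 bits remain

Answer: 2 0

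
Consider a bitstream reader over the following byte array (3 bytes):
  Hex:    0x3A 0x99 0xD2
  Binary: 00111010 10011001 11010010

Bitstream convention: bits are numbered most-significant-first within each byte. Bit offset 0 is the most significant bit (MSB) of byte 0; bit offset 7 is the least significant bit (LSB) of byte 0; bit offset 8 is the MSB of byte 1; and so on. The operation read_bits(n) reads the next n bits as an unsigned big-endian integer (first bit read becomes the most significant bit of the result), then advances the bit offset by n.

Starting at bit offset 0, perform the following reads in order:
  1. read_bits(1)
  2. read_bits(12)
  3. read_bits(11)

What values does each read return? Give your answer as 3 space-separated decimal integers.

Answer: 0 1875 466

Derivation:
Read 1: bits[0:1] width=1 -> value=0 (bin 0); offset now 1 = byte 0 bit 1; 23 bits remain
Read 2: bits[1:13] width=12 -> value=1875 (bin 011101010011); offset now 13 = byte 1 bit 5; 11 bits remain
Read 3: bits[13:24] width=11 -> value=466 (bin 00111010010); offset now 24 = byte 3 bit 0; 0 bits remain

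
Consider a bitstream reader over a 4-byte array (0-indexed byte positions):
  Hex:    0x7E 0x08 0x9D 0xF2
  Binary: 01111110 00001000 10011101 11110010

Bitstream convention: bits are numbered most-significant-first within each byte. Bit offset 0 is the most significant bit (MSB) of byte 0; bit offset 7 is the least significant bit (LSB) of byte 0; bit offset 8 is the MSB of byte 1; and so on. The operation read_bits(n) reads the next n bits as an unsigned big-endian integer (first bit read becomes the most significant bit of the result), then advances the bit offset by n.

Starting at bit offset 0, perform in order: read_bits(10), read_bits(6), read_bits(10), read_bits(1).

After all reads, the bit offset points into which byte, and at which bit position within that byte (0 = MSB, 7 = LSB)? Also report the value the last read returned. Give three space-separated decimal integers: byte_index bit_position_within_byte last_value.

Read 1: bits[0:10] width=10 -> value=504 (bin 0111111000); offset now 10 = byte 1 bit 2; 22 bits remain
Read 2: bits[10:16] width=6 -> value=8 (bin 001000); offset now 16 = byte 2 bit 0; 16 bits remain
Read 3: bits[16:26] width=10 -> value=631 (bin 1001110111); offset now 26 = byte 3 bit 2; 6 bits remain
Read 4: bits[26:27] width=1 -> value=1 (bin 1); offset now 27 = byte 3 bit 3; 5 bits remain

Answer: 3 3 1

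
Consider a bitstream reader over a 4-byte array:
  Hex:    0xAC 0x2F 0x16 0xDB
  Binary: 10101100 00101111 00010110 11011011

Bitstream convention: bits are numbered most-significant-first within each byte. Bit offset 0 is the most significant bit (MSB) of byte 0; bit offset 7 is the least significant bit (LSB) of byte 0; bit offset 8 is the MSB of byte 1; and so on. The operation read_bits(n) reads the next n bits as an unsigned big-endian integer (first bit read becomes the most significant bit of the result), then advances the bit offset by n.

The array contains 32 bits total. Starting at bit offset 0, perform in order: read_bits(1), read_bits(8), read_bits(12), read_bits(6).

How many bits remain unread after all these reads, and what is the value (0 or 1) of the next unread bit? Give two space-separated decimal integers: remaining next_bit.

Answer: 5 1

Derivation:
Read 1: bits[0:1] width=1 -> value=1 (bin 1); offset now 1 = byte 0 bit 1; 31 bits remain
Read 2: bits[1:9] width=8 -> value=88 (bin 01011000); offset now 9 = byte 1 bit 1; 23 bits remain
Read 3: bits[9:21] width=12 -> value=1506 (bin 010111100010); offset now 21 = byte 2 bit 5; 11 bits remain
Read 4: bits[21:27] width=6 -> value=54 (bin 110110); offset now 27 = byte 3 bit 3; 5 bits remain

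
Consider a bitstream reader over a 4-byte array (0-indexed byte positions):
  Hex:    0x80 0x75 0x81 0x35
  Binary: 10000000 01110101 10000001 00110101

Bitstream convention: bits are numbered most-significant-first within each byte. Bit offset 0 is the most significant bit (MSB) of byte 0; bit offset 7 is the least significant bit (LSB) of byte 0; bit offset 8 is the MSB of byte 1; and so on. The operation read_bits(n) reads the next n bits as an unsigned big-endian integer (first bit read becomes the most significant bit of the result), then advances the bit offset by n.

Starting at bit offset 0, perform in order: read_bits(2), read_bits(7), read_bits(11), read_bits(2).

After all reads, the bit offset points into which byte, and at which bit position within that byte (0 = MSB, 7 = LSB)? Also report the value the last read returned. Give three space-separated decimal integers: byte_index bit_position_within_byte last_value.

Answer: 2 6 0

Derivation:
Read 1: bits[0:2] width=2 -> value=2 (bin 10); offset now 2 = byte 0 bit 2; 30 bits remain
Read 2: bits[2:9] width=7 -> value=0 (bin 0000000); offset now 9 = byte 1 bit 1; 23 bits remain
Read 3: bits[9:20] width=11 -> value=1880 (bin 11101011000); offset now 20 = byte 2 bit 4; 12 bits remain
Read 4: bits[20:22] width=2 -> value=0 (bin 00); offset now 22 = byte 2 bit 6; 10 bits remain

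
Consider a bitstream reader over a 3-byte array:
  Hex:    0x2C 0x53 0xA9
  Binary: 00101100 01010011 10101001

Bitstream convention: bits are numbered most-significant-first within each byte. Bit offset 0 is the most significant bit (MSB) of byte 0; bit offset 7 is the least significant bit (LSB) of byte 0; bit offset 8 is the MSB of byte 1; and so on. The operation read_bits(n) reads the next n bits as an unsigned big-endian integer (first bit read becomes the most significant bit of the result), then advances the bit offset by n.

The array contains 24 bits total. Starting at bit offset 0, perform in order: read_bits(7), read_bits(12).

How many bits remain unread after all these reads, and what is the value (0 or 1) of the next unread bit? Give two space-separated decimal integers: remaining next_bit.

Answer: 5 0

Derivation:
Read 1: bits[0:7] width=7 -> value=22 (bin 0010110); offset now 7 = byte 0 bit 7; 17 bits remain
Read 2: bits[7:19] width=12 -> value=669 (bin 001010011101); offset now 19 = byte 2 bit 3; 5 bits remain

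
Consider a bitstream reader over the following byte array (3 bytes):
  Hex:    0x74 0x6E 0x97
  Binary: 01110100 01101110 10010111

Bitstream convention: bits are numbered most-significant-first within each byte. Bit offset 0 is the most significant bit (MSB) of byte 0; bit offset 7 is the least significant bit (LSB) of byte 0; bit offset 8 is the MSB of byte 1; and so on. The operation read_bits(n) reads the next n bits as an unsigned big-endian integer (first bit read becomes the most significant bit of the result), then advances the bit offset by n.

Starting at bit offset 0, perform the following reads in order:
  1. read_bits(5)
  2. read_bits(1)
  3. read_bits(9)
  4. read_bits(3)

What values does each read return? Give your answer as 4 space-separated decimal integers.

Read 1: bits[0:5] width=5 -> value=14 (bin 01110); offset now 5 = byte 0 bit 5; 19 bits remain
Read 2: bits[5:6] width=1 -> value=1 (bin 1); offset now 6 = byte 0 bit 6; 18 bits remain
Read 3: bits[6:15] width=9 -> value=55 (bin 000110111); offset now 15 = byte 1 bit 7; 9 bits remain
Read 4: bits[15:18] width=3 -> value=2 (bin 010); offset now 18 = byte 2 bit 2; 6 bits remain

Answer: 14 1 55 2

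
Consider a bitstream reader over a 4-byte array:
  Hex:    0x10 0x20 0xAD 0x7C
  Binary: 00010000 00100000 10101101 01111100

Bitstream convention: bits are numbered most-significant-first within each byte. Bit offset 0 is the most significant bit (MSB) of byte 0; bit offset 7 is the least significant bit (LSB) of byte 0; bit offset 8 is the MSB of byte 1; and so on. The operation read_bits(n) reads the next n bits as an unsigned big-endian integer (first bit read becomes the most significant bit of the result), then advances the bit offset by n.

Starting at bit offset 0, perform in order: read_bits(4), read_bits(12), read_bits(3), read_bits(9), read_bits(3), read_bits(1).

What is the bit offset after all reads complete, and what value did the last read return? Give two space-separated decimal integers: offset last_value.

Answer: 32 0

Derivation:
Read 1: bits[0:4] width=4 -> value=1 (bin 0001); offset now 4 = byte 0 bit 4; 28 bits remain
Read 2: bits[4:16] width=12 -> value=32 (bin 000000100000); offset now 16 = byte 2 bit 0; 16 bits remain
Read 3: bits[16:19] width=3 -> value=5 (bin 101); offset now 19 = byte 2 bit 3; 13 bits remain
Read 4: bits[19:28] width=9 -> value=215 (bin 011010111); offset now 28 = byte 3 bit 4; 4 bits remain
Read 5: bits[28:31] width=3 -> value=6 (bin 110); offset now 31 = byte 3 bit 7; 1 bits remain
Read 6: bits[31:32] width=1 -> value=0 (bin 0); offset now 32 = byte 4 bit 0; 0 bits remain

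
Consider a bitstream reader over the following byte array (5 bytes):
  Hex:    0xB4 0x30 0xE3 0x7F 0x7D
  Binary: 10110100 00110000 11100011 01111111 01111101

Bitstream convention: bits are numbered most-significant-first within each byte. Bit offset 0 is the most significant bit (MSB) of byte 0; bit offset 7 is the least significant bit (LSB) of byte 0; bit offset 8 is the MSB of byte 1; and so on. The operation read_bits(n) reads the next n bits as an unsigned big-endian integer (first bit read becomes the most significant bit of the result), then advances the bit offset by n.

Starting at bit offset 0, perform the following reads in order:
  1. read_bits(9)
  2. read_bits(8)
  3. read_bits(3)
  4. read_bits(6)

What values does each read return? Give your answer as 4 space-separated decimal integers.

Read 1: bits[0:9] width=9 -> value=360 (bin 101101000); offset now 9 = byte 1 bit 1; 31 bits remain
Read 2: bits[9:17] width=8 -> value=97 (bin 01100001); offset now 17 = byte 2 bit 1; 23 bits remain
Read 3: bits[17:20] width=3 -> value=6 (bin 110); offset now 20 = byte 2 bit 4; 20 bits remain
Read 4: bits[20:26] width=6 -> value=13 (bin 001101); offset now 26 = byte 3 bit 2; 14 bits remain

Answer: 360 97 6 13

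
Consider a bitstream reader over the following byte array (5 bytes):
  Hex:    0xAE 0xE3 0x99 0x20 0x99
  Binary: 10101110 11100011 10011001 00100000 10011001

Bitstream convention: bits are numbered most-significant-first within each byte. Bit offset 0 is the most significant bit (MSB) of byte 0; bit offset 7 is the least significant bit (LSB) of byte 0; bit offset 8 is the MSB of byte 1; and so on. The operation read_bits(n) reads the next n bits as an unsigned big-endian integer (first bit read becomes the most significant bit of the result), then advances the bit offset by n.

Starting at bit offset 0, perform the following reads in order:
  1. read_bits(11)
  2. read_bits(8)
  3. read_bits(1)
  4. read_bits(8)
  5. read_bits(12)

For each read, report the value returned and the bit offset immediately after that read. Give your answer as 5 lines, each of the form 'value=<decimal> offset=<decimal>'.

Answer: value=1399 offset=11
value=28 offset=19
value=1 offset=20
value=146 offset=28
value=153 offset=40

Derivation:
Read 1: bits[0:11] width=11 -> value=1399 (bin 10101110111); offset now 11 = byte 1 bit 3; 29 bits remain
Read 2: bits[11:19] width=8 -> value=28 (bin 00011100); offset now 19 = byte 2 bit 3; 21 bits remain
Read 3: bits[19:20] width=1 -> value=1 (bin 1); offset now 20 = byte 2 bit 4; 20 bits remain
Read 4: bits[20:28] width=8 -> value=146 (bin 10010010); offset now 28 = byte 3 bit 4; 12 bits remain
Read 5: bits[28:40] width=12 -> value=153 (bin 000010011001); offset now 40 = byte 5 bit 0; 0 bits remain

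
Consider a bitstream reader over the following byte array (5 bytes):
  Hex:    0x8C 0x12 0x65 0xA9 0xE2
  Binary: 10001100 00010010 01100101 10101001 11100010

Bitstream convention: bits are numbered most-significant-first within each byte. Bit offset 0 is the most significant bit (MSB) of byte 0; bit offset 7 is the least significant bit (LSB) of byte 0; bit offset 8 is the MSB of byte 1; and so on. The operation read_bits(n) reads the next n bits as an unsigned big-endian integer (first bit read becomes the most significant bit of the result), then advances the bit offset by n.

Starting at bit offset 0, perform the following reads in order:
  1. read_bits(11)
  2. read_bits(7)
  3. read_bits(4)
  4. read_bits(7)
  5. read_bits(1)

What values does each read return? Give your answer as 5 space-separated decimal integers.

Answer: 1120 73 9 53 0

Derivation:
Read 1: bits[0:11] width=11 -> value=1120 (bin 10001100000); offset now 11 = byte 1 bit 3; 29 bits remain
Read 2: bits[11:18] width=7 -> value=73 (bin 1001001); offset now 18 = byte 2 bit 2; 22 bits remain
Read 3: bits[18:22] width=4 -> value=9 (bin 1001); offset now 22 = byte 2 bit 6; 18 bits remain
Read 4: bits[22:29] width=7 -> value=53 (bin 0110101); offset now 29 = byte 3 bit 5; 11 bits remain
Read 5: bits[29:30] width=1 -> value=0 (bin 0); offset now 30 = byte 3 bit 6; 10 bits remain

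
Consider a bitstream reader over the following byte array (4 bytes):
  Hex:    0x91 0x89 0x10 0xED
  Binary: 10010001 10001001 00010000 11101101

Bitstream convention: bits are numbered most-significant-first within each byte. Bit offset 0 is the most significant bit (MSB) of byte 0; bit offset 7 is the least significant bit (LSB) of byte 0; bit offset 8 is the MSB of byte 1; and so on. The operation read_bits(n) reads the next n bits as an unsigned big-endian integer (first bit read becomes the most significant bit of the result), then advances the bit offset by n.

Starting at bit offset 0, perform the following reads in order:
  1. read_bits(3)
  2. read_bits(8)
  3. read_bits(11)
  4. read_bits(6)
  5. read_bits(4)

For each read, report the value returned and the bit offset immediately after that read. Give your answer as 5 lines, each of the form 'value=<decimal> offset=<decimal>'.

Read 1: bits[0:3] width=3 -> value=4 (bin 100); offset now 3 = byte 0 bit 3; 29 bits remain
Read 2: bits[3:11] width=8 -> value=140 (bin 10001100); offset now 11 = byte 1 bit 3; 21 bits remain
Read 3: bits[11:22] width=11 -> value=580 (bin 01001000100); offset now 22 = byte 2 bit 6; 10 bits remain
Read 4: bits[22:28] width=6 -> value=14 (bin 001110); offset now 28 = byte 3 bit 4; 4 bits remain
Read 5: bits[28:32] width=4 -> value=13 (bin 1101); offset now 32 = byte 4 bit 0; 0 bits remain

Answer: value=4 offset=3
value=140 offset=11
value=580 offset=22
value=14 offset=28
value=13 offset=32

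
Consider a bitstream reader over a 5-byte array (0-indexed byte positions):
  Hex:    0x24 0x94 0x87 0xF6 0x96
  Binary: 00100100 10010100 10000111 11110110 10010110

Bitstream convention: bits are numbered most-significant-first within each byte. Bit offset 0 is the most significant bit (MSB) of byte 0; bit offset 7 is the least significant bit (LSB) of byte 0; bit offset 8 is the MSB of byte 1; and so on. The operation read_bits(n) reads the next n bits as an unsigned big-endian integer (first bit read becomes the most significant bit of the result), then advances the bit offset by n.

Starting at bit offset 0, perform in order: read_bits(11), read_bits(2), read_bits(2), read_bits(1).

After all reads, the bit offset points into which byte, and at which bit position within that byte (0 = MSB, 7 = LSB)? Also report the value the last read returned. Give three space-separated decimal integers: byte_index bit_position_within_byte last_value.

Answer: 2 0 0

Derivation:
Read 1: bits[0:11] width=11 -> value=292 (bin 00100100100); offset now 11 = byte 1 bit 3; 29 bits remain
Read 2: bits[11:13] width=2 -> value=2 (bin 10); offset now 13 = byte 1 bit 5; 27 bits remain
Read 3: bits[13:15] width=2 -> value=2 (bin 10); offset now 15 = byte 1 bit 7; 25 bits remain
Read 4: bits[15:16] width=1 -> value=0 (bin 0); offset now 16 = byte 2 bit 0; 24 bits remain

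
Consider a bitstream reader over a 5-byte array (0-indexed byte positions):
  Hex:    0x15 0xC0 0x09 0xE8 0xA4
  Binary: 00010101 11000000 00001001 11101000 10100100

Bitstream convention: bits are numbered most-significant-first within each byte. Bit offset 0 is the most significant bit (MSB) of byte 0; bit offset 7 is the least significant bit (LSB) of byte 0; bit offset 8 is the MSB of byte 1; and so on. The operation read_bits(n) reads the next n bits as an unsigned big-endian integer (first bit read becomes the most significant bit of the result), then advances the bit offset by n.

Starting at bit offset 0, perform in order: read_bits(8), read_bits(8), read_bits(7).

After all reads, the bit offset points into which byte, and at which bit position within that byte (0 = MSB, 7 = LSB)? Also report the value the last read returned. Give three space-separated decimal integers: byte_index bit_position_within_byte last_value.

Answer: 2 7 4

Derivation:
Read 1: bits[0:8] width=8 -> value=21 (bin 00010101); offset now 8 = byte 1 bit 0; 32 bits remain
Read 2: bits[8:16] width=8 -> value=192 (bin 11000000); offset now 16 = byte 2 bit 0; 24 bits remain
Read 3: bits[16:23] width=7 -> value=4 (bin 0000100); offset now 23 = byte 2 bit 7; 17 bits remain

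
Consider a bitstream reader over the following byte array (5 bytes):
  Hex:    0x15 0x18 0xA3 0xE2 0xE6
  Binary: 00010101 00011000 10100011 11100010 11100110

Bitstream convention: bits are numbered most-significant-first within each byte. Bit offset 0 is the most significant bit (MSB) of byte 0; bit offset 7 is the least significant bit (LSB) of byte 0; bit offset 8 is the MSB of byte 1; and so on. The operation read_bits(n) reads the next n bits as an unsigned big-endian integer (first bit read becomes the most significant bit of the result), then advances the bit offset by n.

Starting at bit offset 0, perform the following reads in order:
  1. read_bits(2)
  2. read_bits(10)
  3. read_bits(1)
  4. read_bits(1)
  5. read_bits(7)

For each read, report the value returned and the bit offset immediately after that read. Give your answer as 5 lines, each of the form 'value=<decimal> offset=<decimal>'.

Read 1: bits[0:2] width=2 -> value=0 (bin 00); offset now 2 = byte 0 bit 2; 38 bits remain
Read 2: bits[2:12] width=10 -> value=337 (bin 0101010001); offset now 12 = byte 1 bit 4; 28 bits remain
Read 3: bits[12:13] width=1 -> value=1 (bin 1); offset now 13 = byte 1 bit 5; 27 bits remain
Read 4: bits[13:14] width=1 -> value=0 (bin 0); offset now 14 = byte 1 bit 6; 26 bits remain
Read 5: bits[14:21] width=7 -> value=20 (bin 0010100); offset now 21 = byte 2 bit 5; 19 bits remain

Answer: value=0 offset=2
value=337 offset=12
value=1 offset=13
value=0 offset=14
value=20 offset=21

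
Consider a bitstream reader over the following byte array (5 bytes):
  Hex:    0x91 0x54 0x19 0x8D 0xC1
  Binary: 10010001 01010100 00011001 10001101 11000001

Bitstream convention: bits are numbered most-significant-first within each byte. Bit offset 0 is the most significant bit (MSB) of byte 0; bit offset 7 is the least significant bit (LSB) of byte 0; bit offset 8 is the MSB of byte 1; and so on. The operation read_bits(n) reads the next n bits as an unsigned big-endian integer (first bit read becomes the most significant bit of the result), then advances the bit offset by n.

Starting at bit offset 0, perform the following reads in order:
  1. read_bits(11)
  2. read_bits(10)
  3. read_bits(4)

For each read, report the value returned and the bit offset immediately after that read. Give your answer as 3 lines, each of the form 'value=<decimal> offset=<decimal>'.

Read 1: bits[0:11] width=11 -> value=1162 (bin 10010001010); offset now 11 = byte 1 bit 3; 29 bits remain
Read 2: bits[11:21] width=10 -> value=643 (bin 1010000011); offset now 21 = byte 2 bit 5; 19 bits remain
Read 3: bits[21:25] width=4 -> value=3 (bin 0011); offset now 25 = byte 3 bit 1; 15 bits remain

Answer: value=1162 offset=11
value=643 offset=21
value=3 offset=25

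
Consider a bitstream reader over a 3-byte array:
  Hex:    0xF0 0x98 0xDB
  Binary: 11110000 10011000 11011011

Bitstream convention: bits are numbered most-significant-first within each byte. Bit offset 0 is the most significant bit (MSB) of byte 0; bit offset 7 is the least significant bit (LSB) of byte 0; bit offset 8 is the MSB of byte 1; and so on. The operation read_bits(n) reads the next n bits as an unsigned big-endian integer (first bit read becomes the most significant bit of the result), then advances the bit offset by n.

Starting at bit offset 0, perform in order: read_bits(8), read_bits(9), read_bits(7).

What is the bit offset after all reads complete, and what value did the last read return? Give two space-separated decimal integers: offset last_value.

Answer: 24 91

Derivation:
Read 1: bits[0:8] width=8 -> value=240 (bin 11110000); offset now 8 = byte 1 bit 0; 16 bits remain
Read 2: bits[8:17] width=9 -> value=305 (bin 100110001); offset now 17 = byte 2 bit 1; 7 bits remain
Read 3: bits[17:24] width=7 -> value=91 (bin 1011011); offset now 24 = byte 3 bit 0; 0 bits remain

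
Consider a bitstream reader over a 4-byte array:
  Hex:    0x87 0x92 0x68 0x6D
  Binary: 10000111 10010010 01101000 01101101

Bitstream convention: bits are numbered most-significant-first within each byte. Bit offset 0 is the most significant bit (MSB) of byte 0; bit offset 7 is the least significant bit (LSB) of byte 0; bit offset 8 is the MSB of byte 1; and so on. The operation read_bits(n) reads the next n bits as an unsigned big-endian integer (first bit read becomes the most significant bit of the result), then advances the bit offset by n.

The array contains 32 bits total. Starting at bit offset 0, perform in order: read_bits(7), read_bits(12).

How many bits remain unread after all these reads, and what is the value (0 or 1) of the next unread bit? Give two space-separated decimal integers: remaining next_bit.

Answer: 13 0

Derivation:
Read 1: bits[0:7] width=7 -> value=67 (bin 1000011); offset now 7 = byte 0 bit 7; 25 bits remain
Read 2: bits[7:19] width=12 -> value=3219 (bin 110010010011); offset now 19 = byte 2 bit 3; 13 bits remain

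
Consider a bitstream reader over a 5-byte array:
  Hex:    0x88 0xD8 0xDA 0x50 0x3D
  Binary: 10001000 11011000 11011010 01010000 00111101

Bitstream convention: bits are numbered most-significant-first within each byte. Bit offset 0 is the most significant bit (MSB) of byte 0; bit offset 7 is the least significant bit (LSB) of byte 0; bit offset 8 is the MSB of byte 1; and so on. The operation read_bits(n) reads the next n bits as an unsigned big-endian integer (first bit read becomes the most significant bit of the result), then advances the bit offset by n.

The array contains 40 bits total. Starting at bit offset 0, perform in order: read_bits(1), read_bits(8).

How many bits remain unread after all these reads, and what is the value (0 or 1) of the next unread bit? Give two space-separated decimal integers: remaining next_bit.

Read 1: bits[0:1] width=1 -> value=1 (bin 1); offset now 1 = byte 0 bit 1; 39 bits remain
Read 2: bits[1:9] width=8 -> value=17 (bin 00010001); offset now 9 = byte 1 bit 1; 31 bits remain

Answer: 31 1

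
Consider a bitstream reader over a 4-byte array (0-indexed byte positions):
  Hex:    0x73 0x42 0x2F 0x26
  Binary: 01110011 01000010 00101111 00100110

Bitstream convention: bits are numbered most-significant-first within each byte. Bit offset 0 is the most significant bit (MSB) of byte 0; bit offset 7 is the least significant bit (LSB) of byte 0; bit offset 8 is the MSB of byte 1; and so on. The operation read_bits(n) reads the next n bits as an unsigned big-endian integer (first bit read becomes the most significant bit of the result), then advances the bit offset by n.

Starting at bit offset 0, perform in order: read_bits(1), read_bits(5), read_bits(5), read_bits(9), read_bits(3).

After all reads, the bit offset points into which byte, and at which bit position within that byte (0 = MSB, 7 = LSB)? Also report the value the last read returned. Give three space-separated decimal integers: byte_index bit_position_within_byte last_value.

Answer: 2 7 7

Derivation:
Read 1: bits[0:1] width=1 -> value=0 (bin 0); offset now 1 = byte 0 bit 1; 31 bits remain
Read 2: bits[1:6] width=5 -> value=28 (bin 11100); offset now 6 = byte 0 bit 6; 26 bits remain
Read 3: bits[6:11] width=5 -> value=26 (bin 11010); offset now 11 = byte 1 bit 3; 21 bits remain
Read 4: bits[11:20] width=9 -> value=34 (bin 000100010); offset now 20 = byte 2 bit 4; 12 bits remain
Read 5: bits[20:23] width=3 -> value=7 (bin 111); offset now 23 = byte 2 bit 7; 9 bits remain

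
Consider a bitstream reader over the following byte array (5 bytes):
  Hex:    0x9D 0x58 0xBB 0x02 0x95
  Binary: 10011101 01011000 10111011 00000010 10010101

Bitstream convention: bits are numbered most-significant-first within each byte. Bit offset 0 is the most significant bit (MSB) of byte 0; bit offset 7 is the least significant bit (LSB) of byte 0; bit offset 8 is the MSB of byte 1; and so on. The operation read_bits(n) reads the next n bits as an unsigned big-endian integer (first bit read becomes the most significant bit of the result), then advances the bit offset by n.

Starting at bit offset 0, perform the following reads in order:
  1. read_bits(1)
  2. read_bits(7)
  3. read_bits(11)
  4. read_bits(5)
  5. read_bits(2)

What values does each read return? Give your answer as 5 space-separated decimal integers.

Answer: 1 29 709 27 0

Derivation:
Read 1: bits[0:1] width=1 -> value=1 (bin 1); offset now 1 = byte 0 bit 1; 39 bits remain
Read 2: bits[1:8] width=7 -> value=29 (bin 0011101); offset now 8 = byte 1 bit 0; 32 bits remain
Read 3: bits[8:19] width=11 -> value=709 (bin 01011000101); offset now 19 = byte 2 bit 3; 21 bits remain
Read 4: bits[19:24] width=5 -> value=27 (bin 11011); offset now 24 = byte 3 bit 0; 16 bits remain
Read 5: bits[24:26] width=2 -> value=0 (bin 00); offset now 26 = byte 3 bit 2; 14 bits remain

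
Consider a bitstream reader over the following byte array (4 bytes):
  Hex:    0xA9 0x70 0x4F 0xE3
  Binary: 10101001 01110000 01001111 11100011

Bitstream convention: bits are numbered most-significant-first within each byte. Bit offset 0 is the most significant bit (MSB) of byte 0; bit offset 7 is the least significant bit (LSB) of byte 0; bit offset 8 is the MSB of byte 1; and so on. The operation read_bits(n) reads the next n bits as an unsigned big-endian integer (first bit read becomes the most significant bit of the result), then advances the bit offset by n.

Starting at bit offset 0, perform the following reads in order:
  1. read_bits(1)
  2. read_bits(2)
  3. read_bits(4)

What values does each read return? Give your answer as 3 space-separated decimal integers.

Read 1: bits[0:1] width=1 -> value=1 (bin 1); offset now 1 = byte 0 bit 1; 31 bits remain
Read 2: bits[1:3] width=2 -> value=1 (bin 01); offset now 3 = byte 0 bit 3; 29 bits remain
Read 3: bits[3:7] width=4 -> value=4 (bin 0100); offset now 7 = byte 0 bit 7; 25 bits remain

Answer: 1 1 4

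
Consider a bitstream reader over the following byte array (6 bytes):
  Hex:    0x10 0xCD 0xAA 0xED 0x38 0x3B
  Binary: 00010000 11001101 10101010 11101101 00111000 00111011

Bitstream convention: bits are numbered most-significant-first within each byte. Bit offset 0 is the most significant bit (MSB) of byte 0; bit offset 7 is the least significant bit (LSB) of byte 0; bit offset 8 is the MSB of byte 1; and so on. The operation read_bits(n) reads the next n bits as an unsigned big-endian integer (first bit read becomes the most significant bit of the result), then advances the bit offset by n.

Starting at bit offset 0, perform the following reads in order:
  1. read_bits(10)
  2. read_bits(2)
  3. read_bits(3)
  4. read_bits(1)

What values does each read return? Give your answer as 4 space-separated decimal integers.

Answer: 67 0 6 1

Derivation:
Read 1: bits[0:10] width=10 -> value=67 (bin 0001000011); offset now 10 = byte 1 bit 2; 38 bits remain
Read 2: bits[10:12] width=2 -> value=0 (bin 00); offset now 12 = byte 1 bit 4; 36 bits remain
Read 3: bits[12:15] width=3 -> value=6 (bin 110); offset now 15 = byte 1 bit 7; 33 bits remain
Read 4: bits[15:16] width=1 -> value=1 (bin 1); offset now 16 = byte 2 bit 0; 32 bits remain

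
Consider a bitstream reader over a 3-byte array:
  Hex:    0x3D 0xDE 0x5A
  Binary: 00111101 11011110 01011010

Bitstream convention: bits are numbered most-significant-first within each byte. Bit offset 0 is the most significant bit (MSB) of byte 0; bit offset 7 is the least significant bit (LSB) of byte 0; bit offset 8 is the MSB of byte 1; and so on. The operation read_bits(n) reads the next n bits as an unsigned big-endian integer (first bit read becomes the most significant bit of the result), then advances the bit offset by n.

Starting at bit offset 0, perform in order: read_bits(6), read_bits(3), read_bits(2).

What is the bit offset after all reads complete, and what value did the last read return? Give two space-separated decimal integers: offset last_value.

Read 1: bits[0:6] width=6 -> value=15 (bin 001111); offset now 6 = byte 0 bit 6; 18 bits remain
Read 2: bits[6:9] width=3 -> value=3 (bin 011); offset now 9 = byte 1 bit 1; 15 bits remain
Read 3: bits[9:11] width=2 -> value=2 (bin 10); offset now 11 = byte 1 bit 3; 13 bits remain

Answer: 11 2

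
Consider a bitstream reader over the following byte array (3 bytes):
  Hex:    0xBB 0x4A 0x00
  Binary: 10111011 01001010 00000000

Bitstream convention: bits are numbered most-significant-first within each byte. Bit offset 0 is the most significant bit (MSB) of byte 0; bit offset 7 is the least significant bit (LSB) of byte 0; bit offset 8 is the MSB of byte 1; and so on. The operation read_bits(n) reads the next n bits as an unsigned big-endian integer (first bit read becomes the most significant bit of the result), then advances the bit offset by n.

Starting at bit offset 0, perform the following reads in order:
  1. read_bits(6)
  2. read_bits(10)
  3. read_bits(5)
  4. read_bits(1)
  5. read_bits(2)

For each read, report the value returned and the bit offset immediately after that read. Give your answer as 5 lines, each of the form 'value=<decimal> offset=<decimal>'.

Answer: value=46 offset=6
value=842 offset=16
value=0 offset=21
value=0 offset=22
value=0 offset=24

Derivation:
Read 1: bits[0:6] width=6 -> value=46 (bin 101110); offset now 6 = byte 0 bit 6; 18 bits remain
Read 2: bits[6:16] width=10 -> value=842 (bin 1101001010); offset now 16 = byte 2 bit 0; 8 bits remain
Read 3: bits[16:21] width=5 -> value=0 (bin 00000); offset now 21 = byte 2 bit 5; 3 bits remain
Read 4: bits[21:22] width=1 -> value=0 (bin 0); offset now 22 = byte 2 bit 6; 2 bits remain
Read 5: bits[22:24] width=2 -> value=0 (bin 00); offset now 24 = byte 3 bit 0; 0 bits remain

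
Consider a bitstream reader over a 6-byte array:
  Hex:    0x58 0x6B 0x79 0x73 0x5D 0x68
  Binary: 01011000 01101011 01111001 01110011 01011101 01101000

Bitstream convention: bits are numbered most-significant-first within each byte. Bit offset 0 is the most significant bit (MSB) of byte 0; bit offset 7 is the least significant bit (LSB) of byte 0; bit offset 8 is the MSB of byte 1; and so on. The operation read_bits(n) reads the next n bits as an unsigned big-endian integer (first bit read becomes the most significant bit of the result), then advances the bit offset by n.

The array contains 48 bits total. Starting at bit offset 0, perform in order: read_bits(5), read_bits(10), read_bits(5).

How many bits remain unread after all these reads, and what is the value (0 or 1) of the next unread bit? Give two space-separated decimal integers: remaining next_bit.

Answer: 28 1

Derivation:
Read 1: bits[0:5] width=5 -> value=11 (bin 01011); offset now 5 = byte 0 bit 5; 43 bits remain
Read 2: bits[5:15] width=10 -> value=53 (bin 0000110101); offset now 15 = byte 1 bit 7; 33 bits remain
Read 3: bits[15:20] width=5 -> value=23 (bin 10111); offset now 20 = byte 2 bit 4; 28 bits remain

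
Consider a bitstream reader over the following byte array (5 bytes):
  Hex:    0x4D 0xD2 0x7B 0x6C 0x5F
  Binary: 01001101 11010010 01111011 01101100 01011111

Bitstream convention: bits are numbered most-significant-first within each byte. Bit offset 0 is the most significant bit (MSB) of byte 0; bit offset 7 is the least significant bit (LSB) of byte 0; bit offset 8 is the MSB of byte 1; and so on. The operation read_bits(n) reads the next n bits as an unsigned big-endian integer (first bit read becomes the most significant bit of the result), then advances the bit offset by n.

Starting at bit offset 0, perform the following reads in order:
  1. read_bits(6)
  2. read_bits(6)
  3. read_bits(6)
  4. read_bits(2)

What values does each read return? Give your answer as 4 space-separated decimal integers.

Answer: 19 29 9 3

Derivation:
Read 1: bits[0:6] width=6 -> value=19 (bin 010011); offset now 6 = byte 0 bit 6; 34 bits remain
Read 2: bits[6:12] width=6 -> value=29 (bin 011101); offset now 12 = byte 1 bit 4; 28 bits remain
Read 3: bits[12:18] width=6 -> value=9 (bin 001001); offset now 18 = byte 2 bit 2; 22 bits remain
Read 4: bits[18:20] width=2 -> value=3 (bin 11); offset now 20 = byte 2 bit 4; 20 bits remain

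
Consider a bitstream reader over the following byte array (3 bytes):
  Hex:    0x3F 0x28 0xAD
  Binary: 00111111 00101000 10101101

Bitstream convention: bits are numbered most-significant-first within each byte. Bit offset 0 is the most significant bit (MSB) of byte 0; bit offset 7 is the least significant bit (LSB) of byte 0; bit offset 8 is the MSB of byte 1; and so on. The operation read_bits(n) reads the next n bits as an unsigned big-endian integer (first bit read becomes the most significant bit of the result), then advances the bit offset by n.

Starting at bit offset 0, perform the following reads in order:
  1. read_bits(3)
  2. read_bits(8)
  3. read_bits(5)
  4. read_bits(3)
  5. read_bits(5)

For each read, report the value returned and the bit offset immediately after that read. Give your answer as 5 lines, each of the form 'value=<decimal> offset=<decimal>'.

Answer: value=1 offset=3
value=249 offset=11
value=8 offset=16
value=5 offset=19
value=13 offset=24

Derivation:
Read 1: bits[0:3] width=3 -> value=1 (bin 001); offset now 3 = byte 0 bit 3; 21 bits remain
Read 2: bits[3:11] width=8 -> value=249 (bin 11111001); offset now 11 = byte 1 bit 3; 13 bits remain
Read 3: bits[11:16] width=5 -> value=8 (bin 01000); offset now 16 = byte 2 bit 0; 8 bits remain
Read 4: bits[16:19] width=3 -> value=5 (bin 101); offset now 19 = byte 2 bit 3; 5 bits remain
Read 5: bits[19:24] width=5 -> value=13 (bin 01101); offset now 24 = byte 3 bit 0; 0 bits remain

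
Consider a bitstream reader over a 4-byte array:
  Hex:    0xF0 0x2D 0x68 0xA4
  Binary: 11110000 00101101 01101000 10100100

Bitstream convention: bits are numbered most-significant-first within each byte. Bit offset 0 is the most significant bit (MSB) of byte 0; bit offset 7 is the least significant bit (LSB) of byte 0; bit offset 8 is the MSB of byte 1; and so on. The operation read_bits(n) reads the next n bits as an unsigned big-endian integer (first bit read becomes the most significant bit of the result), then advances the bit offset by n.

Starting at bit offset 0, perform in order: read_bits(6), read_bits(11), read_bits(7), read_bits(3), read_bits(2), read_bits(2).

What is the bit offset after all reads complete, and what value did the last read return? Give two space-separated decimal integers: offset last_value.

Answer: 31 2

Derivation:
Read 1: bits[0:6] width=6 -> value=60 (bin 111100); offset now 6 = byte 0 bit 6; 26 bits remain
Read 2: bits[6:17] width=11 -> value=90 (bin 00001011010); offset now 17 = byte 2 bit 1; 15 bits remain
Read 3: bits[17:24] width=7 -> value=104 (bin 1101000); offset now 24 = byte 3 bit 0; 8 bits remain
Read 4: bits[24:27] width=3 -> value=5 (bin 101); offset now 27 = byte 3 bit 3; 5 bits remain
Read 5: bits[27:29] width=2 -> value=0 (bin 00); offset now 29 = byte 3 bit 5; 3 bits remain
Read 6: bits[29:31] width=2 -> value=2 (bin 10); offset now 31 = byte 3 bit 7; 1 bits remain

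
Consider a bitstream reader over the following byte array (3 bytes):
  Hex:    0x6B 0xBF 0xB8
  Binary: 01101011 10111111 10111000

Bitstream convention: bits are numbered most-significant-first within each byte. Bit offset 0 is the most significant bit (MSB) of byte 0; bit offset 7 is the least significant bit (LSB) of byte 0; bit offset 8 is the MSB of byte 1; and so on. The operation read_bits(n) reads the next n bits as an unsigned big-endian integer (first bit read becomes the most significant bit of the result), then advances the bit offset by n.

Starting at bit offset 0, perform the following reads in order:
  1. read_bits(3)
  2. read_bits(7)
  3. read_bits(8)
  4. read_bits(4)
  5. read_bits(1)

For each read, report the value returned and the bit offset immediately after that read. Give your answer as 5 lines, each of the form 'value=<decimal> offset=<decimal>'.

Read 1: bits[0:3] width=3 -> value=3 (bin 011); offset now 3 = byte 0 bit 3; 21 bits remain
Read 2: bits[3:10] width=7 -> value=46 (bin 0101110); offset now 10 = byte 1 bit 2; 14 bits remain
Read 3: bits[10:18] width=8 -> value=254 (bin 11111110); offset now 18 = byte 2 bit 2; 6 bits remain
Read 4: bits[18:22] width=4 -> value=14 (bin 1110); offset now 22 = byte 2 bit 6; 2 bits remain
Read 5: bits[22:23] width=1 -> value=0 (bin 0); offset now 23 = byte 2 bit 7; 1 bits remain

Answer: value=3 offset=3
value=46 offset=10
value=254 offset=18
value=14 offset=22
value=0 offset=23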